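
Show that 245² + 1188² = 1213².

Compute a² + b² = 245² + 1188² = 60025 + 1411344 = 1471369
Compute c² = 1213² = 1471369
Since 1471369 = 1471369, confirmed.

Yes, it is a Pythagorean triple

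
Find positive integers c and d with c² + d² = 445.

We need to find integers c, d > 0 such that c² + d² = 445.
Trying c = 2: d² = 445 - 2² = 445 - 4 = 441
d = 21
Check: 2² + 21² = 4 + 441 = 445 ✓

445 = 2² + 21²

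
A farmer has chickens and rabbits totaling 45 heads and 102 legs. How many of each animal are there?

Let c = chickens, r = rabbits.
Heads: c + r = 45
Legs: 2c + 4r = 102
From the first equation, c = 45 - r. Substitute:
2(45 - r) + 4r = 102
90 + 2r = 102
r = (102 - 90)/2 = 6
c = 45 - 6 = 39

Chickens: 39, Rabbits: 6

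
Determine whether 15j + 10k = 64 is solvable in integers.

Step 1: Compute gcd(15, 10).
gcd(15, 10) = 5

Step 2: Check divisibility.
Does 5 divide 64? 64 = 5 x 12 + 4, so no.

By the theorem on linear Diophantine equations, 15j + 10k = 64 has integer solutions if and only if gcd(15, 10) divides 64. Since 5 does not divide 64, no solutions exist.

No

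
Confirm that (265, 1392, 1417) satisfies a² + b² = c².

Compute a² + b² = 265² + 1392² = 70225 + 1937664 = 2007889
Compute c² = 1417² = 2007889
Since 2007889 = 2007889, confirmed.

Yes, it is a Pythagorean triple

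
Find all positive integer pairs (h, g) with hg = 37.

The positive divisors of 37 are: 1, 37.
Each divisor d gives the pair (d, 37/d):
(1, 37), (37, 1)

(1, 37), (37, 1)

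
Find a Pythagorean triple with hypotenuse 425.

We need a² + b² = 425² = 180625.
Trying: 385² + 180² = 148225 + 32400 = 180625 ✓

(385, 180, 425)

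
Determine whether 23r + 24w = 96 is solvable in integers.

Step 1: Compute gcd(23, 24).
gcd(23, 24) = 1

Step 2: Check divisibility.
Does 1 divide 96? 96 = 1 x 96, so yes.

By the theorem on linear Diophantine equations, 23r + 24w = 96 has integer solutions if and only if gcd(23, 24) divides 96. Since 1 | 96, solutions exist.

Yes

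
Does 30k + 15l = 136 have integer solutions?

Step 1: Compute gcd(30, 15).
gcd(30, 15) = 15

Step 2: Check divisibility.
Does 15 divide 136? 136 = 15 x 9 + 1, so no.

By the theorem on linear Diophantine equations, 30k + 15l = 136 has integer solutions if and only if gcd(30, 15) divides 136. Since 15 does not divide 136, no solutions exist.

No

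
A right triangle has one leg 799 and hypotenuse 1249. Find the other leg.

b² = c² - a² = 1560001 - 638401 = 921600
b = 960

960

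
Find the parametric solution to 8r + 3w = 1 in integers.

Step 1: Compute gcd(8, 3) = 1.
Since 1 divides 1, solutions exist.

Step 2: Find a particular solution using extended Euclidean algorithm.
We get r₀ = -1, w₀ = 3.
Check: 8*-1 + 3*3 = 1 = 1 ✓

Step 3: Write the general solution.
r = -1 + (3/1)t = -1 + 3t
w = 3 - (8/1)t = 3 - 8t
for any integer t.

r = -1 + 3t, w = 3 - 8t for integer t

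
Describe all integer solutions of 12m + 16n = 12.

Step 1: Compute gcd(12, 16) = 4.
Since 4 divides 12, solutions exist.

Step 2: Find a particular solution using extended Euclidean algorithm.
We get m₀ = -3, n₀ = 3.
Check: 12*-3 + 16*3 = 12 = 12 ✓

Step 3: Write the general solution.
m = -3 + (16/4)t = -3 + 4t
n = 3 - (12/4)t = 3 - 3t
for any integer t.

m = -3 + 4t, n = 3 - 3t for integer t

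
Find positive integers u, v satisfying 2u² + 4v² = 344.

Try small values of u and check whether (344 - 2u²)/4 is a perfect square.
u = 10: 2·10² = 200, so 4v² = 344 - 200 = 144, giving v² = 36, v = 6.
Check: 2·10² + 4·6² = 200 + 144 = 344 ✓

u = 10, v = 6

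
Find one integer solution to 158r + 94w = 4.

Step 1: Check solvability.
gcd(158, 94) = 2
Since 2 divides 4, solutions exist.

Step 2: Apply extended Euclidean algorithm to find gcd.
We find integers such that 158*x0 + 94*y0 = 2

Step 3: Scale the particular solution.
Multiply by 4/2 = 2:
r = -44, w = 74

Step 4: Verify.
158*(-44) + 94*(74) = 4 = 4 ✓

r = -44, w = 74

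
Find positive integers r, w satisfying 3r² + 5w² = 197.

Try small values of r and check whether (197 - 3r²)/5 is a perfect square.
r = 8: 3·8² = 192, so 5w² = 197 - 192 = 5, giving w² = 1, w = 1.
Check: 3·8² + 5·1² = 192 + 5 = 197 ✓

r = 8, w = 1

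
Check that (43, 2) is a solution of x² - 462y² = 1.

Compute x² = 43² = 1849
Compute 462y² = 462·2² = 462·4 = 1848
x² - 462y² = 1849 - 1848 = 1
Since this equals 1, (43, 2) is a solution.

Yes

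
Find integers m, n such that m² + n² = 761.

We need to find integers m, n > 0 such that m² + n² = 761.
Trying m = 19: n² = 761 - 19² = 761 - 361 = 400
n = 20
Check: 19² + 20² = 361 + 400 = 761 ✓

761 = 19² + 20²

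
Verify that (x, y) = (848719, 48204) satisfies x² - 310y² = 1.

Compute x² = 848719² = 720323940961
Compute 310y² = 310·48204² = 310·2323625616 = 720323940960
x² - 310y² = 720323940961 - 720323940960 = 1
Since this equals 1, (848719, 48204) is a solution.

Yes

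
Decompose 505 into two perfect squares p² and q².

We need to find integers p, q > 0 such that p² + q² = 505.
Trying p = 8: q² = 505 - 8² = 505 - 64 = 441
q = 21
Check: 8² + 21² = 64 + 441 = 505 ✓

505 = 8² + 21²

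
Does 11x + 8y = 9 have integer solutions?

Step 1: Compute gcd(11, 8).
gcd(11, 8) = 1

Step 2: Check divisibility.
Does 1 divide 9? 9 = 1 x 9, so yes.

By the theorem on linear Diophantine equations, 11x + 8y = 9 has integer solutions if and only if gcd(11, 8) divides 9. Since 1 | 9, solutions exist.

Yes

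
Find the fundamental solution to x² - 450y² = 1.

We seek the smallest positive integers (x, y) with x² - 450y² = 1, i.e., x² = 450y² + 1.
Try successive y values:
y = 1: x² = 450·1² + 1 = 451, not a perfect square
y = 2: x² = 450·2² + 1 = 1801, not a perfect square
y = 3: x² = 450·3² + 1 = 4051, not a perfect square
... continuing the search (or via continued fractions) ...
y = 924: x² = 450·924² + 1 = 384199201, x = 19601 ✓

Verify: 19601² - 450·924² = 384199201 - 384199200 = 1 ✓

x = 19601, y = 924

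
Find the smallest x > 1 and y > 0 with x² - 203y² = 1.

We seek the smallest positive integers (x, y) with x² - 203y² = 1, i.e., x² = 203y² + 1.
Try successive y values:
y = 1: x² = 203·1² + 1 = 204, not a perfect square
y = 2: x² = 203·2² + 1 = 813, not a perfect square
y = 3: x² = 203·3² + 1 = 1828, not a perfect square
... continuing the search (or via continued fractions) ...
y = 4: x² = 203·4² + 1 = 3249, x = 57 ✓

Verify: 57² - 203·4² = 3249 - 3248 = 1 ✓

x = 57, y = 4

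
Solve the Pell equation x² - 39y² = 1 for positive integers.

We seek the smallest positive integers (x, y) with x² - 39y² = 1, i.e., x² = 39y² + 1.
Try successive y values:
y = 1: x² = 39·1² + 1 = 40, not a perfect square
y = 2: x² = 39·2² + 1 = 157, not a perfect square
y = 3: x² = 39·3² + 1 = 352, not a perfect square
... continuing the search (or via continued fractions) ...
y = 4: x² = 39·4² + 1 = 625, x = 25 ✓

Verify: 25² - 39·4² = 625 - 624 = 1 ✓

x = 25, y = 4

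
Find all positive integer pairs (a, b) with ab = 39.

The positive divisors of 39 are: 1, 3, 13, 39.
Each divisor d gives the pair (d, 39/d):
(1, 39), (3, 13), (13, 3), (39, 1)

(1, 39), (3, 13), (13, 3), (39, 1)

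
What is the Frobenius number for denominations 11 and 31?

For two coprime denominations a and b, the Frobenius number (largest value not representable as a non-negative combination) is ab - a - b.
Here gcd(11, 31) = 1, so they are coprime.
F(11, 31) = 11·31 - 11 - 31 = 341 - 42 = 299

299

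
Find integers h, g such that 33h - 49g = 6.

Step 1: Check solvability.
gcd(33, 49) = 1
Since 1 divides 6, solutions exist.

Step 2: Apply extended Euclidean algorithm to find gcd.
We find integers such that 33*x0 + 49*y0 = 1

Step 3: Scale the particular solution.
Multiply by 6/1 = 6:
h = 18, g = 12

Step 4: Verify.
33*(18) - 49*(12) = 6 = 6 ✓

h = 18, g = 12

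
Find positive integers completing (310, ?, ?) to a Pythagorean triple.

We need the other leg and hypotenuse such that 310² + x² = c².
Take x = 936, c = 986: 310² + 936² = 96100 + 876096 = 972196 = 986² ✓
Triple: (310, 936, 986)

(310, 936, 986)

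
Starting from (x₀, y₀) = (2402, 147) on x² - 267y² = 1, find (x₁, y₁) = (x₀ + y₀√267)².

Solutions to x² - Dy² = 1 are generated by powers of (x₀ + y₀√D).
The next solution satisfies x₁ + y₁√267 = (x₀ + y₀√267)², giving:
x₁ = x₀² + 267y₀² = 2402² + 267·147² = 5769604 + 5769603 = 11539207
y₁ = 2x₀y₀ = 2·2402·147 = 706188

Verify: 11539207² - 267·706188² = 133153298188849 - 133153298188848 = 1 ✓

x = 11539207, y = 706188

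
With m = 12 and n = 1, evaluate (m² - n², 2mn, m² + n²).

a = m² - n² = 144 - 1 = 143
b = 2mn = 2·12·1 = 24
c = m² + n² = 144 + 1 = 145
Verify: 143² + 24² = 20449 + 576 = 21025 = 145² ✓

(143, 24, 145)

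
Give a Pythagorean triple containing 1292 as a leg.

We need the other leg and hypotenuse such that 1292² + x² = c².
Take x = 144, c = 1300: 1292² + 144² = 1669264 + 20736 = 1690000 = 1300² ✓
Triple: (1292, 144, 1300)

(1292, 144, 1300)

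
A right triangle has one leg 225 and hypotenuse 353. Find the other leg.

b² = c² - a² = 124609 - 50625 = 73984
b = 272

272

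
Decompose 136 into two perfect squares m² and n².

We need to find integers m, n > 0 such that m² + n² = 136.
Trying m = 6: n² = 136 - 6² = 136 - 36 = 100
n = 10
Check: 6² + 10² = 36 + 100 = 136 ✓

136 = 6² + 10²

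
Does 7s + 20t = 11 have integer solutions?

Step 1: Compute gcd(7, 20).
gcd(7, 20) = 1

Step 2: Check divisibility.
Does 1 divide 11? 11 = 1 x 11, so yes.

By the theorem on linear Diophantine equations, 7s + 20t = 11 has integer solutions if and only if gcd(7, 20) divides 11. Since 1 | 11, solutions exist.

Yes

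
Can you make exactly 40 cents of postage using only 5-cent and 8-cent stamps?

We need non-negative x, y with 5x + 8y = 40.
gcd(5, 8) = 1 divides 40, so integer solutions exist.
Search for a non-negative one: x = 0 gives 8y = 40 - 0 = 40, so y = 5.
Check: 5·0 + 8·5 = 40 ✓

Yes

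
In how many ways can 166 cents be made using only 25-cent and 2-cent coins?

We need non-negative integers (x, y) with 25x + 2y = 166.
For each x from 0 to 6, check if (166 - 25x) is a non-negative multiple of 2.
Solutions (x, y): (0,83), (2,58), (4,33), (6,8)
Count: 4

4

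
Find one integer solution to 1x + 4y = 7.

Step 1: Check solvability.
gcd(1, 4) = 1
Since 1 divides 7, solutions exist.

Step 2: Apply extended Euclidean algorithm to find gcd.
We find integers such that 1*x0 + 4*y0 = 1

Step 3: Scale the particular solution.
Multiply by 7/1 = 7:
x = 7, y = 0

Step 4: Verify.
1*(7) + 4*(0) = 7 = 7 ✓

x = 7, y = 0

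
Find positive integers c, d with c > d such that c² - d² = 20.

Factor: c² - d² = (c+d)(c-d) = 20.
We need two factors of 20 with the same parity.
Use c+d = 10 and c-d = 2 (product 10·2 = 20).
Adding: 2c = 12, so c = 6.
Subtracting: 2d = 8, so d = 4.
Check: 6² - 4² = 36 - 16 = 20 ✓

c = 6, d = 4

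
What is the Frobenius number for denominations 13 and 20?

For two coprime denominations a and b, the Frobenius number (largest value not representable as a non-negative combination) is ab - a - b.
Here gcd(13, 20) = 1, so they are coprime.
F(13, 20) = 13·20 - 13 - 20 = 260 - 33 = 227

227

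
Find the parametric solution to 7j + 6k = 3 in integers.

Step 1: Compute gcd(7, 6) = 1.
Since 1 divides 3, solutions exist.

Step 2: Find a particular solution using extended Euclidean algorithm.
We get j₀ = 3, k₀ = -3.
Check: 7*3 + 6*-3 = 3 = 3 ✓

Step 3: Write the general solution.
j = 3 + (6/1)t = 3 + 6t
k = -3 - (7/1)t = -3 - 7t
for any integer t.

j = 3 + 6t, k = -3 - 7t for integer t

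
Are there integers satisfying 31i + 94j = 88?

Step 1: Compute gcd(31, 94).
gcd(31, 94) = 1

Step 2: Check divisibility.
Does 1 divide 88? 88 = 1 x 88, so yes.

By the theorem on linear Diophantine equations, 31i + 94j = 88 has integer solutions if and only if gcd(31, 94) divides 88. Since 1 | 88, solutions exist.

Yes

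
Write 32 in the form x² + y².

We need to find integers x, y > 0 such that x² + y² = 32.
Trying x = 4: y² = 32 - 4² = 32 - 16 = 16
y = 4
Check: 4² + 4² = 16 + 16 = 32 ✓

32 = 4² + 4²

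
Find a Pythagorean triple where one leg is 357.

We need the other leg and hypotenuse such that 357² + x² = c².
Take x = 76, c = 365: 357² + 76² = 127449 + 5776 = 133225 = 365² ✓
Triple: (357, 76, 365)

(357, 76, 365)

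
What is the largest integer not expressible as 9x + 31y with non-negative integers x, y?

For two coprime denominations a and b, the Frobenius number (largest value not representable as a non-negative combination) is ab - a - b.
Here gcd(9, 31) = 1, so they are coprime.
F(9, 31) = 9·31 - 9 - 31 = 279 - 40 = 239

239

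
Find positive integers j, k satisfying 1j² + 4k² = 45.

Try small values of j and check whether (45 - 1j²)/4 is a perfect square.
j = 3: 1·3² = 9, so 4k² = 45 - 9 = 36, giving k² = 9, k = 3.
Check: 1·3² + 4·3² = 9 + 36 = 45 ✓

j = 3, k = 3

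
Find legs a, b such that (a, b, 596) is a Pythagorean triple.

We need a² + b² = 596² = 355216.
Trying: 204² + 560² = 41616 + 313600 = 355216 ✓

(204, 560, 596)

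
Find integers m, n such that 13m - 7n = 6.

Step 1: Check solvability.
gcd(13, 7) = 1
Since 1 divides 6, solutions exist.

Step 2: Apply extended Euclidean algorithm to find gcd.
We find integers such that 13*x0 + 7*y0 = 1

Step 3: Scale the particular solution.
Multiply by 6/1 = 6:
m = -6, n = -12

Step 4: Verify.
13*(-6) - 7*(-12) = 6 = 6 ✓

m = -6, n = -12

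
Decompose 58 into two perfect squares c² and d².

We need to find integers c, d > 0 such that c² + d² = 58.
Trying c = 3: d² = 58 - 3² = 58 - 9 = 49
d = 7
Check: 3² + 7² = 9 + 49 = 58 ✓

58 = 3² + 7²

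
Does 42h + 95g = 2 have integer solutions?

Step 1: Compute gcd(42, 95).
gcd(42, 95) = 1

Step 2: Check divisibility.
Does 1 divide 2? 2 = 1 x 2, so yes.

By the theorem on linear Diophantine equations, 42h + 95g = 2 has integer solutions if and only if gcd(42, 95) divides 2. Since 1 | 2, solutions exist.

Yes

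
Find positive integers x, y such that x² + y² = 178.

Search for x with 178 - x² a perfect square.
x = 3: 178 - 3² = 178 - 9 = 169 = 13² ✓
So x = 3, y = 13.

x = 3, y = 13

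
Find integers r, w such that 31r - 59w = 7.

Step 1: Check solvability.
gcd(31, 59) = 1
Since 1 divides 7, solutions exist.

Step 2: Apply extended Euclidean algorithm to find gcd.
We find integers such that 31*x0 + 59*y0 = 1

Step 3: Scale the particular solution.
Multiply by 7/1 = 7:
r = -133, w = -70

Step 4: Verify.
31*(-133) - 59*(-70) = 7 = 7 ✓

r = -133, w = -70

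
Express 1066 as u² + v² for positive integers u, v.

We need to find integers u, v > 0 such that u² + v² = 1066.
Trying u = 15: v² = 1066 - 15² = 1066 - 225 = 841
v = 29
Check: 15² + 29² = 225 + 841 = 1066 ✓

1066 = 15² + 29²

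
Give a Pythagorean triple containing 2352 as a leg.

We need the other leg and hypotenuse such that 2352² + x² = c².
Take x = 2639, c = 3535: 2352² + 2639² = 5531904 + 6964321 = 12496225 = 3535² ✓
Triple: (2639, 2352, 3535)

(2639, 2352, 3535)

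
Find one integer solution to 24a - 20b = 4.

Step 1: Check solvability.
gcd(24, 20) = 4
Since 4 divides 4, solutions exist.

Step 2: Apply extended Euclidean algorithm to find gcd.
We find integers such that 24*x0 + 20*y0 = 4

Step 3: Scale the particular solution.
Multiply by 4/4 = 1:
a = 1, b = 1

Step 4: Verify.
24*(1) - 20*(1) = 4 = 4 ✓

a = 1, b = 1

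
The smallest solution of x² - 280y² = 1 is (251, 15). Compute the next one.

Solutions to x² - Dy² = 1 are generated by powers of (x₀ + y₀√D).
The next solution satisfies x₁ + y₁√280 = (x₀ + y₀√280)², giving:
x₁ = x₀² + 280y₀² = 251² + 280·15² = 63001 + 63000 = 126001
y₁ = 2x₀y₀ = 2·251·15 = 7530

Verify: 126001² - 280·7530² = 15876252001 - 15876252000 = 1 ✓

x = 126001, y = 7530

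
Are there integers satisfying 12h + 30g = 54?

Step 1: Compute gcd(12, 30).
gcd(12, 30) = 6

Step 2: Check divisibility.
Does 6 divide 54? 54 = 6 x 9, so yes.

By the theorem on linear Diophantine equations, 12h + 30g = 54 has integer solutions if and only if gcd(12, 30) divides 54. Since 6 | 54, solutions exist.

Yes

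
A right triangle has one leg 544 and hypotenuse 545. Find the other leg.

a² = c² - b² = 297025 - 295936 = 1089
a = 33

33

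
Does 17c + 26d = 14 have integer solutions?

Step 1: Compute gcd(17, 26).
gcd(17, 26) = 1

Step 2: Check divisibility.
Does 1 divide 14? 14 = 1 x 14, so yes.

By the theorem on linear Diophantine equations, 17c + 26d = 14 has integer solutions if and only if gcd(17, 26) divides 14. Since 1 | 14, solutions exist.

Yes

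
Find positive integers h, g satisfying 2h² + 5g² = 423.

Try small values of h and check whether (423 - 2h²)/5 is a perfect square.
h = 3: 2·3² = 18, so 5g² = 423 - 18 = 405, giving g² = 81, g = 9.
Check: 2·3² + 5·9² = 18 + 405 = 423 ✓

h = 3, g = 9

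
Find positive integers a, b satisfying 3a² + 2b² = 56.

Try small values of a and check whether (56 - 3a²)/2 is a perfect square.
a = 4: 3·4² = 48, so 2b² = 56 - 48 = 8, giving b² = 4, b = 2.
Check: 3·4² + 2·2² = 48 + 8 = 56 ✓

a = 4, b = 2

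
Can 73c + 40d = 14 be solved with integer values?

Step 1: Compute gcd(73, 40).
gcd(73, 40) = 1

Step 2: Check divisibility.
Does 1 divide 14? 14 = 1 x 14, so yes.

By the theorem on linear Diophantine equations, 73c + 40d = 14 has integer solutions if and only if gcd(73, 40) divides 14. Since 1 | 14, solutions exist.

Yes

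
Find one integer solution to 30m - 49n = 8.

Step 1: Check solvability.
gcd(30, 49) = 1
Since 1 divides 8, solutions exist.

Step 2: Apply extended Euclidean algorithm to find gcd.
We find integers such that 30*x0 + 49*y0 = 1

Step 3: Scale the particular solution.
Multiply by 8/1 = 8:
m = 144, n = 88

Step 4: Verify.
30*(144) - 49*(88) = 8 = 8 ✓

m = 144, n = 88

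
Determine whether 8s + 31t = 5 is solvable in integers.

Step 1: Compute gcd(8, 31).
gcd(8, 31) = 1

Step 2: Check divisibility.
Does 1 divide 5? 5 = 1 x 5, so yes.

By the theorem on linear Diophantine equations, 8s + 31t = 5 has integer solutions if and only if gcd(8, 31) divides 5. Since 1 | 5, solutions exist.

Yes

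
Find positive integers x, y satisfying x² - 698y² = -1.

We need x² = 698y² - 1. Try successive y:
y = 1: x² = 698·1² - 1 = 697, not a perfect square
y = 2: x² = 698·2² - 1 = 2791, not a perfect square
y = 3: x² = 698·3² - 1 = 6281, not a perfect square
...
y = 193: x² = 698·193² - 1 = 25999801 = 5099² ✓
Check: 5099² - 698·193² = 25999801 - 25999802 = -1 ✓

x = 5099, y = 193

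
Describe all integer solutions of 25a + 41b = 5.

Step 1: Compute gcd(25, 41) = 1.
Since 1 divides 5, solutions exist.

Step 2: Find a particular solution using extended Euclidean algorithm.
We get a₀ = -90, b₀ = 55.
Check: 25*-90 + 41*55 = 5 = 5 ✓

Step 3: Write the general solution.
a = -90 + (41/1)t = -90 + 41t
b = 55 - (25/1)t = 55 - 25t
for any integer t.

a = -90 + 41t, b = 55 - 25t for integer t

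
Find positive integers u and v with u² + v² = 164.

We need to find integers u, v > 0 such that u² + v² = 164.
Trying u = 8: v² = 164 - 8² = 164 - 64 = 100
v = 10
Check: 8² + 10² = 64 + 100 = 164 ✓

164 = 8² + 10²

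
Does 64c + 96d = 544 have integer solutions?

Step 1: Compute gcd(64, 96).
gcd(64, 96) = 32

Step 2: Check divisibility.
Does 32 divide 544? 544 = 32 x 17, so yes.

By the theorem on linear Diophantine equations, 64c + 96d = 544 has integer solutions if and only if gcd(64, 96) divides 544. Since 32 | 544, solutions exist.

Yes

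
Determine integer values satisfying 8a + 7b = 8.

Step 1: Check solvability.
gcd(8, 7) = 1
Since 1 divides 8, solutions exist.

Step 2: Apply extended Euclidean algorithm to find gcd.
We find integers such that 8*x0 + 7*y0 = 1

Step 3: Scale the particular solution.
Multiply by 8/1 = 8:
a = 8, b = -8

Step 4: Verify.
8*(8) + 7*(-8) = 8 = 8 ✓

a = 8, b = -8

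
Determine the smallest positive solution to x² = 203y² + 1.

We seek the smallest positive integers (x, y) with x² - 203y² = 1, i.e., x² = 203y² + 1.
Try successive y values:
y = 1: x² = 203·1² + 1 = 204, not a perfect square
y = 2: x² = 203·2² + 1 = 813, not a perfect square
y = 3: x² = 203·3² + 1 = 1828, not a perfect square
... continuing the search (or via continued fractions) ...
y = 4: x² = 203·4² + 1 = 3249, x = 57 ✓

Verify: 57² - 203·4² = 3249 - 3248 = 1 ✓

x = 57, y = 4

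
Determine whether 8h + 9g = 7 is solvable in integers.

Step 1: Compute gcd(8, 9).
gcd(8, 9) = 1

Step 2: Check divisibility.
Does 1 divide 7? 7 = 1 x 7, so yes.

By the theorem on linear Diophantine equations, 8h + 9g = 7 has integer solutions if and only if gcd(8, 9) divides 7. Since 1 | 7, solutions exist.

Yes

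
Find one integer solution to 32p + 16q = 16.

Step 1: Check solvability.
gcd(32, 16) = 16
Since 16 divides 16, solutions exist.

Step 2: Apply extended Euclidean algorithm to find gcd.
We find integers such that 32*x0 + 16*y0 = 16

Step 3: Scale the particular solution.
Multiply by 16/16 = 1:
p = 0, q = 1

Step 4: Verify.
32*(0) + 16*(1) = 16 = 16 ✓

p = 0, q = 1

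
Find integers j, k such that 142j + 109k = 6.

Step 1: Check solvability.
gcd(142, 109) = 1
Since 1 divides 6, solutions exist.

Step 2: Apply extended Euclidean algorithm to find gcd.
We find integers such that 142*x0 + 109*y0 = 1

Step 3: Scale the particular solution.
Multiply by 6/1 = 6:
j = -198, k = 258

Step 4: Verify.
142*(-198) + 109*(258) = 6 = 6 ✓

j = -198, k = 258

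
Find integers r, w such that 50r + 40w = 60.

Step 1: Check solvability.
gcd(50, 40) = 10
Since 10 divides 60, solutions exist.

Step 2: Apply extended Euclidean algorithm to find gcd.
We find integers such that 50*x0 + 40*y0 = 10

Step 3: Scale the particular solution.
Multiply by 60/10 = 6:
r = 6, w = -6

Step 4: Verify.
50*(6) + 40*(-6) = 60 = 60 ✓

r = 6, w = -6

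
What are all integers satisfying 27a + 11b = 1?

Step 1: Compute gcd(27, 11) = 1.
Since 1 divides 1, solutions exist.

Step 2: Find a particular solution using extended Euclidean algorithm.
We get a₀ = -2, b₀ = 5.
Check: 27*-2 + 11*5 = 1 = 1 ✓

Step 3: Write the general solution.
a = -2 + (11/1)t = -2 + 11t
b = 5 - (27/1)t = 5 - 27t
for any integer t.

a = -2 + 11t, b = 5 - 27t for integer t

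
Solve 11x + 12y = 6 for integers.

Step 1: Check solvability.
gcd(11, 12) = 1
Since 1 divides 6, solutions exist.

Step 2: Apply extended Euclidean algorithm to find gcd.
We find integers such that 11*x0 + 12*y0 = 1

Step 3: Scale the particular solution.
Multiply by 6/1 = 6:
x = -6, y = 6

Step 4: Verify.
11*(-6) + 12*(6) = 6 = 6 ✓

x = -6, y = 6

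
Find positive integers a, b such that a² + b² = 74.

Search for a with 74 - a² a perfect square.
a = 5: 74 - 5² = 74 - 25 = 49 = 7² ✓
So a = 5, b = 7.

a = 5, b = 7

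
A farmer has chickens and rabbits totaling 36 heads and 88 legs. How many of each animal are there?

Let c = chickens, r = rabbits.
Heads: c + r = 36
Legs: 2c + 4r = 88
From the first equation, c = 36 - r. Substitute:
2(36 - r) + 4r = 88
72 + 2r = 88
r = (88 - 72)/2 = 8
c = 36 - 8 = 28

Chickens: 28, Rabbits: 8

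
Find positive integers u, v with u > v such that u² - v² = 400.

Factor: u² - v² = (u+v)(u-v) = 400.
We need two factors of 400 with the same parity.
Use u+v = 200 and u-v = 2 (product 200·2 = 400).
Adding: 2u = 202, so u = 101.
Subtracting: 2v = 198, so v = 99.
Check: 101² - 99² = 10201 - 9801 = 400 ✓

u = 101, v = 99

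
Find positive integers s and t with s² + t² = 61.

We need to find integers s, t > 0 such that s² + t² = 61.
Trying s = 5: t² = 61 - 5² = 61 - 25 = 36
t = 6
Check: 5² + 6² = 25 + 36 = 61 ✓

61 = 5² + 6²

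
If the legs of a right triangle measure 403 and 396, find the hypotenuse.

c² = a² + b² = 403² + 396² = 162409 + 156816 = 319225
c = 565

565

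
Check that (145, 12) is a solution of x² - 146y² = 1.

Compute x² = 145² = 21025
Compute 146y² = 146·12² = 146·144 = 21024
x² - 146y² = 21025 - 21024 = 1
Since this equals 1, (145, 12) is a solution.

Yes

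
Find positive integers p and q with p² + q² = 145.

We need to find integers p, q > 0 such that p² + q² = 145.
Trying p = 1: q² = 145 - 1² = 145 - 1 = 144
q = 12
Check: 1² + 12² = 1 + 144 = 145 ✓

145 = 1² + 12²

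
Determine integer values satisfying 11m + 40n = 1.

Step 1: Check solvability.
gcd(11, 40) = 1
Since 1 divides 1, solutions exist.

Step 2: Apply extended Euclidean algorithm to find gcd.
We find integers such that 11*x0 + 40*y0 = 1

Step 3: Scale the particular solution.
Multiply by 1/1 = 1:
m = 11, n = -3

Step 4: Verify.
11*(11) + 40*(-3) = 1 = 1 ✓

m = 11, n = -3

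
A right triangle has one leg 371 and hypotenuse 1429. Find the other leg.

b² = c² - a² = 2042041 - 137641 = 1904400
b = 1380

1380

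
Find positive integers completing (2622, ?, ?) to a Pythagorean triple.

We need the other leg and hypotenuse such that 2622² + x² = c².
Take x = 504, c = 2670: 2622² + 504² = 6874884 + 254016 = 7128900 = 2670² ✓
Triple: (2622, 504, 2670)

(2622, 504, 2670)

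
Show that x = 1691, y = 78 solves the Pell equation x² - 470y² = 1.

Compute x² = 1691² = 2859481
Compute 470y² = 470·78² = 470·6084 = 2859480
x² - 470y² = 2859481 - 2859480 = 1
Since this equals 1, (1691, 78) is a solution.

Yes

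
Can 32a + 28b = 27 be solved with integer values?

Step 1: Compute gcd(32, 28).
gcd(32, 28) = 4

Step 2: Check divisibility.
Does 4 divide 27? 27 = 4 x 6 + 3, so no.

By the theorem on linear Diophantine equations, 32a + 28b = 27 has integer solutions if and only if gcd(32, 28) divides 27. Since 4 does not divide 27, no solutions exist.

No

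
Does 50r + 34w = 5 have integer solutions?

Step 1: Compute gcd(50, 34).
gcd(50, 34) = 2

Step 2: Check divisibility.
Does 2 divide 5? 5 = 2 x 2 + 1, so no.

By the theorem on linear Diophantine equations, 50r + 34w = 5 has integer solutions if and only if gcd(50, 34) divides 5. Since 2 does not divide 5, no solutions exist.

No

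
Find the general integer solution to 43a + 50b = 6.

Step 1: Compute gcd(43, 50) = 1.
Since 1 divides 6, solutions exist.

Step 2: Find a particular solution using extended Euclidean algorithm.
We get a₀ = 42, b₀ = -36.
Check: 43*42 + 50*-36 = 6 = 6 ✓

Step 3: Write the general solution.
a = 42 + (50/1)t = 42 + 50t
b = -36 - (43/1)t = -36 - 43t
for any integer t.

a = 42 + 50t, b = -36 - 43t for integer t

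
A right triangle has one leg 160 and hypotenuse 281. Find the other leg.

a² = c² - b² = 78961 - 25600 = 53361
a = 231

231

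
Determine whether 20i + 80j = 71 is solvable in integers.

Step 1: Compute gcd(20, 80).
gcd(20, 80) = 20

Step 2: Check divisibility.
Does 20 divide 71? 71 = 20 x 3 + 11, so no.

By the theorem on linear Diophantine equations, 20i + 80j = 71 has integer solutions if and only if gcd(20, 80) divides 71. Since 20 does not divide 71, no solutions exist.

No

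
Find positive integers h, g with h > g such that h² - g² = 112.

Factor: h² - g² = (h+g)(h-g) = 112.
We need two factors of 112 with the same parity.
Use h+g = 56 and h-g = 2 (product 56·2 = 112).
Adding: 2h = 58, so h = 29.
Subtracting: 2g = 54, so g = 27.
Check: 29² - 27² = 841 - 729 = 112 ✓

h = 29, g = 27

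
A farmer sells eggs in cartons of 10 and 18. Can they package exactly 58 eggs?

We need non-negative a, b with 10a + 18b = 58.
gcd(10, 18) = 2 divides 58.
Try a = 4: 18b = 58 - 40 = 18, so b = 1.
One way: 4 cartons of 10 and 1 cartons of 18.

Yes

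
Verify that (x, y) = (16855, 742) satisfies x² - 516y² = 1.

Compute x² = 16855² = 284091025
Compute 516y² = 516·742² = 516·550564 = 284091024
x² - 516y² = 284091025 - 284091024 = 1
Since this equals 1, (16855, 742) is a solution.

Yes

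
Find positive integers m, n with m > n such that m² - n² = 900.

Factor: m² - n² = (m+n)(m-n) = 900.
We need two factors of 900 with the same parity.
Use m+n = 450 and m-n = 2 (product 450·2 = 900).
Adding: 2m = 452, so m = 226.
Subtracting: 2n = 448, so n = 224.
Check: 226² - 224² = 51076 - 50176 = 900 ✓

m = 226, n = 224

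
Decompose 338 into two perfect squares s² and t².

We need to find integers s, t > 0 such that s² + t² = 338.
Trying s = 7: t² = 338 - 7² = 338 - 49 = 289
t = 17
Check: 7² + 17² = 49 + 289 = 338 ✓

338 = 7² + 17²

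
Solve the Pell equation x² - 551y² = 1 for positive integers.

We seek the smallest positive integers (x, y) with x² - 551y² = 1, i.e., x² = 551y² + 1.
Try successive y values:
y = 1: x² = 551·1² + 1 = 552, not a perfect square
y = 2: x² = 551·2² + 1 = 2205, not a perfect square
y = 3: x² = 551·3² + 1 = 4960, not a perfect square
... continuing the search (or via continued fractions) ...
y = 357: x² = 551·357² + 1 = 70224400, x = 8380 ✓

Verify: 8380² - 551·357² = 70224400 - 70224399 = 1 ✓

x = 8380, y = 357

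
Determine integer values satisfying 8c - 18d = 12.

Step 1: Check solvability.
gcd(8, 18) = 2
Since 2 divides 12, solutions exist.

Step 2: Apply extended Euclidean algorithm to find gcd.
We find integers such that 8*x0 + 18*y0 = 2

Step 3: Scale the particular solution.
Multiply by 12/2 = 6:
c = -12, d = -6

Step 4: Verify.
8*(-12) - 18*(-6) = 12 = 12 ✓

c = -12, d = -6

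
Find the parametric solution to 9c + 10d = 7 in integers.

Step 1: Compute gcd(9, 10) = 1.
Since 1 divides 7, solutions exist.

Step 2: Find a particular solution using extended Euclidean algorithm.
We get c₀ = -7, d₀ = 7.
Check: 9*-7 + 10*7 = 7 = 7 ✓

Step 3: Write the general solution.
c = -7 + (10/1)t = -7 + 10t
d = 7 - (9/1)t = 7 - 9t
for any integer t.

c = -7 + 10t, d = 7 - 9t for integer t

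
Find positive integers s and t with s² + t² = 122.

We need to find integers s, t > 0 such that s² + t² = 122.
Trying s = 1: t² = 122 - 1² = 122 - 1 = 121
t = 11
Check: 1² + 11² = 1 + 121 = 122 ✓

122 = 1² + 11²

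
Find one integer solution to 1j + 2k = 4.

Step 1: Check solvability.
gcd(1, 2) = 1
Since 1 divides 4, solutions exist.

Step 2: Apply extended Euclidean algorithm to find gcd.
We find integers such that 1*x0 + 2*y0 = 1

Step 3: Scale the particular solution.
Multiply by 4/1 = 4:
j = 4, k = 0

Step 4: Verify.
1*(4) + 2*(0) = 4 = 4 ✓

j = 4, k = 0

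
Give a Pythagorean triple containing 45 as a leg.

We need the other leg and hypotenuse such that 45² + x² = c².
Take x = 1012, c = 1013: 45² + 1012² = 2025 + 1024144 = 1026169 = 1013² ✓
Triple: (45, 1012, 1013)

(45, 1012, 1013)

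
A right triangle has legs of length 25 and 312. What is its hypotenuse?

c² = a² + b² = 25² + 312² = 625 + 97344 = 97969
c = 313

313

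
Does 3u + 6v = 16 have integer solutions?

Step 1: Compute gcd(3, 6).
gcd(3, 6) = 3

Step 2: Check divisibility.
Does 3 divide 16? 16 = 3 x 5 + 1, so no.

By the theorem on linear Diophantine equations, 3u + 6v = 16 has integer solutions if and only if gcd(3, 6) divides 16. Since 3 does not divide 16, no solutions exist.

No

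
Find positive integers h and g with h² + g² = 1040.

We need to find integers h, g > 0 such that h² + g² = 1040.
Trying h = 4: g² = 1040 - 4² = 1040 - 16 = 1024
g = 32
Check: 4² + 32² = 16 + 1024 = 1040 ✓

1040 = 4² + 32²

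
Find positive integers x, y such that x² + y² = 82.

Search for x with 82 - x² a perfect square.
x = 1: 82 - 1² = 82 - 1 = 81 = 9² ✓
So x = 1, y = 9.

x = 1, y = 9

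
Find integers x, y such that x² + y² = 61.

We need to find integers x, y > 0 such that x² + y² = 61.
Trying x = 5: y² = 61 - 5² = 61 - 25 = 36
y = 6
Check: 5² + 6² = 25 + 36 = 61 ✓

61 = 5² + 6²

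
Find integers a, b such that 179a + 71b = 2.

Step 1: Check solvability.
gcd(179, 71) = 1
Since 1 divides 2, solutions exist.

Step 2: Apply extended Euclidean algorithm to find gcd.
We find integers such that 179*x0 + 71*y0 = 1

Step 3: Scale the particular solution.
Multiply by 2/1 = 2:
a = -46, b = 116

Step 4: Verify.
179*(-46) + 71*(116) = 2 = 2 ✓

a = -46, b = 116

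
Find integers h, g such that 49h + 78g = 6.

Step 1: Check solvability.
gcd(49, 78) = 1
Since 1 divides 6, solutions exist.

Step 2: Apply extended Euclidean algorithm to find gcd.
We find integers such that 49*x0 + 78*y0 = 1

Step 3: Scale the particular solution.
Multiply by 6/1 = 6:
h = -210, g = 132

Step 4: Verify.
49*(-210) + 78*(132) = 6 = 6 ✓

h = -210, g = 132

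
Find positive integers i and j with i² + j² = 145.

We need to find integers i, j > 0 such that i² + j² = 145.
Trying i = 1: j² = 145 - 1² = 145 - 1 = 144
j = 12
Check: 1² + 12² = 1 + 144 = 145 ✓

145 = 1² + 12²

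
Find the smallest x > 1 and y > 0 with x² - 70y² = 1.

We seek the smallest positive integers (x, y) with x² - 70y² = 1, i.e., x² = 70y² + 1.
Try successive y values:
y = 1: x² = 70·1² + 1 = 71, not a perfect square
y = 2: x² = 70·2² + 1 = 281, not a perfect square
y = 3: x² = 70·3² + 1 = 631, not a perfect square
... continuing the search (or via continued fractions) ...
y = 30: x² = 70·30² + 1 = 63001, x = 251 ✓

Verify: 251² - 70·30² = 63001 - 63000 = 1 ✓

x = 251, y = 30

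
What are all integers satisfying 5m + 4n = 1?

Step 1: Compute gcd(5, 4) = 1.
Since 1 divides 1, solutions exist.

Step 2: Find a particular solution using extended Euclidean algorithm.
We get m₀ = 1, n₀ = -1.
Check: 5*1 + 4*-1 = 1 = 1 ✓

Step 3: Write the general solution.
m = 1 + (4/1)t = 1 + 4t
n = -1 - (5/1)t = -1 - 5t
for any integer t.

m = 1 + 4t, n = -1 - 5t for integer t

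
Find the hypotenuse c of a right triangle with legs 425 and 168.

c² = a² + b² = 425² + 168² = 180625 + 28224 = 208849
c = 457

457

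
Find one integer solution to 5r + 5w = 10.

Step 1: Check solvability.
gcd(5, 5) = 5
Since 5 divides 10, solutions exist.

Step 2: Apply extended Euclidean algorithm to find gcd.
We find integers such that 5*x0 + 5*y0 = 5

Step 3: Scale the particular solution.
Multiply by 10/5 = 2:
r = 0, w = 2

Step 4: Verify.
5*(0) + 5*(2) = 10 = 10 ✓

r = 0, w = 2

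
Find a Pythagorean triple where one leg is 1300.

We need the other leg and hypotenuse such that 1300² + x² = c².
Take x = 345, c = 1345: 1300² + 345² = 1690000 + 119025 = 1809025 = 1345² ✓
Triple: (345, 1300, 1345)

(345, 1300, 1345)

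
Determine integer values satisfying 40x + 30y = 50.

Step 1: Check solvability.
gcd(40, 30) = 10
Since 10 divides 50, solutions exist.

Step 2: Apply extended Euclidean algorithm to find gcd.
We find integers such that 40*x0 + 30*y0 = 10

Step 3: Scale the particular solution.
Multiply by 50/10 = 5:
x = 5, y = -5

Step 4: Verify.
40*(5) + 30*(-5) = 50 = 50 ✓

x = 5, y = -5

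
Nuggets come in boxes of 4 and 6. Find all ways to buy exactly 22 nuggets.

We need non-negative integers (x, y) with 4x + 6y = 22.
For each x in 0..5, check if 22 - 4x is a non-negative multiple of 6.
x = 1: 6y = 18, y = 3 ✓
x = 4: 6y = 6, y = 1 ✓

(1 boxes of 4, 3 boxes of 6), (4 boxes of 4, 1 boxes of 6)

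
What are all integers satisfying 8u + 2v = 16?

Step 1: Compute gcd(8, 2) = 2.
Since 2 divides 16, solutions exist.

Step 2: Find a particular solution using extended Euclidean algorithm.
We get u₀ = 0, v₀ = 8.
Check: 8*0 + 2*8 = 16 = 16 ✓

Step 3: Write the general solution.
u = 0 + (2/2)t = 0 + 1t
v = 8 - (8/2)t = 8 - 4t
for any integer t.

u = 0 + 1t, v = 8 - 4t for integer t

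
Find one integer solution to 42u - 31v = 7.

Step 1: Check solvability.
gcd(42, 31) = 1
Since 1 divides 7, solutions exist.

Step 2: Apply extended Euclidean algorithm to find gcd.
We find integers such that 42*x0 + 31*y0 = 1

Step 3: Scale the particular solution.
Multiply by 7/1 = 7:
u = -98, v = -133

Step 4: Verify.
42*(-98) - 31*(-133) = 7 = 7 ✓

u = -98, v = -133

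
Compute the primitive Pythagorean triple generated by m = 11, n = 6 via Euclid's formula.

a = m² - n² = 11² - 6² = 121 - 36 = 85
b = 2mn = 2·11·6 = 132
c = m² + n² = 121 + 36 = 157
Verify: 85² + 132² = 7225 + 17424 = 24649 = 157² ✓

(85, 132, 157)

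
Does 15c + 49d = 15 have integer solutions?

Step 1: Compute gcd(15, 49).
gcd(15, 49) = 1

Step 2: Check divisibility.
Does 1 divide 15? 15 = 1 x 15, so yes.

By the theorem on linear Diophantine equations, 15c + 49d = 15 has integer solutions if and only if gcd(15, 49) divides 15. Since 1 | 15, solutions exist.

Yes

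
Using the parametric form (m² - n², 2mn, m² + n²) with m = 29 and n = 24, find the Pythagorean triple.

a = m² - n² = 841 - 576 = 265
b = 2mn = 2·29·24 = 1392
c = m² + n² = 841 + 576 = 1417
Verify: 265² + 1392² = 70225 + 1937664 = 2007889 = 1417² ✓

(265, 1392, 1417)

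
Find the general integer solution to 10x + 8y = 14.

Step 1: Compute gcd(10, 8) = 2.
Since 2 divides 14, solutions exist.

Step 2: Find a particular solution using extended Euclidean algorithm.
We get x₀ = 7, y₀ = -7.
Check: 10*7 + 8*-7 = 14 = 14 ✓

Step 3: Write the general solution.
x = 7 + (8/2)t = 7 + 4t
y = -7 - (10/2)t = -7 - 5t
for any integer t.

x = 7 + 4t, y = -7 - 5t for integer t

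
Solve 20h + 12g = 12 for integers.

Step 1: Check solvability.
gcd(20, 12) = 4
Since 4 divides 12, solutions exist.

Step 2: Apply extended Euclidean algorithm to find gcd.
We find integers such that 20*x0 + 12*y0 = 4

Step 3: Scale the particular solution.
Multiply by 12/4 = 3:
h = -3, g = 6

Step 4: Verify.
20*(-3) + 12*(6) = 12 = 12 ✓

h = -3, g = 6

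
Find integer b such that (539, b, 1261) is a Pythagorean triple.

b² = c² - a² = 1261² - 539² = 1590121 - 290521 = 1299600
b = sqrt(1299600) = 1140

1140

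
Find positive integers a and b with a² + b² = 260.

We need to find integers a, b > 0 such that a² + b² = 260.
Trying a = 2: b² = 260 - 2² = 260 - 4 = 256
b = 16
Check: 2² + 16² = 4 + 256 = 260 ✓

260 = 2² + 16²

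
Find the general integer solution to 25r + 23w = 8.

Step 1: Compute gcd(25, 23) = 1.
Since 1 divides 8, solutions exist.

Step 2: Find a particular solution using extended Euclidean algorithm.
We get r₀ = -88, w₀ = 96.
Check: 25*-88 + 23*96 = 8 = 8 ✓

Step 3: Write the general solution.
r = -88 + (23/1)t = -88 + 23t
w = 96 - (25/1)t = 96 - 25t
for any integer t.

r = -88 + 23t, w = 96 - 25t for integer t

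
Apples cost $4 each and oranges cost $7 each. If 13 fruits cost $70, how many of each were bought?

Let a = apples, o = oranges.
a + o = 13
4a + 7o = 70
Substitute o = 13 - a:
4a + 7(13 - a) = 70
(4 - 7)a = 70 - 91
-3a = -21
a = 7, o = 13 - 7 = 6

Apples: 7, Oranges: 6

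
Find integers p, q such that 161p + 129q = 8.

Step 1: Check solvability.
gcd(161, 129) = 1
Since 1 divides 8, solutions exist.

Step 2: Apply extended Euclidean algorithm to find gcd.
We find integers such that 161*x0 + 129*y0 = 1

Step 3: Scale the particular solution.
Multiply by 8/1 = 8:
p = -32, q = 40

Step 4: Verify.
161*(-32) + 129*(40) = 8 = 8 ✓

p = -32, q = 40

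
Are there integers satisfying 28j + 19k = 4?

Step 1: Compute gcd(28, 19).
gcd(28, 19) = 1

Step 2: Check divisibility.
Does 1 divide 4? 4 = 1 x 4, so yes.

By the theorem on linear Diophantine equations, 28j + 19k = 4 has integer solutions if and only if gcd(28, 19) divides 4. Since 1 | 4, solutions exist.

Yes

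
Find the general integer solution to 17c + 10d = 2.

Step 1: Compute gcd(17, 10) = 1.
Since 1 divides 2, solutions exist.

Step 2: Find a particular solution using extended Euclidean algorithm.
We get c₀ = 6, d₀ = -10.
Check: 17*6 + 10*-10 = 2 = 2 ✓

Step 3: Write the general solution.
c = 6 + (10/1)t = 6 + 10t
d = -10 - (17/1)t = -10 - 17t
for any integer t.

c = 6 + 10t, d = -10 - 17t for integer t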